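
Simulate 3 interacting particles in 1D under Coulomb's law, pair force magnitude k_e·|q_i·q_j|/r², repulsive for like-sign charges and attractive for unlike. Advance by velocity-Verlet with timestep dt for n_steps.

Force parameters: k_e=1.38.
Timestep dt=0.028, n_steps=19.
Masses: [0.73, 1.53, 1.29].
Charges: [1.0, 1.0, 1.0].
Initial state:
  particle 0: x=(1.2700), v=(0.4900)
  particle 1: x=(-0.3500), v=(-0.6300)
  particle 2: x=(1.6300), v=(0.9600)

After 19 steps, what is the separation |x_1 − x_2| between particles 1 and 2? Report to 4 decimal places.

step 0: x0=(1.2700) x1=(-0.3500) x2=(1.6300)
step 1: x0=(1.2783) x1=(-0.3679) x2=(1.6602)
step 2: x0=(1.2770) x1=(-0.3862) x2=(1.6964)
step 3: x0=(1.2677) x1=(-0.4049) x2=(1.7375)
step 4: x0=(1.2523) x1=(-0.4240) x2=(1.7827)
step 5: x0=(1.2322) x1=(-0.4435) x2=(1.8309)
step 6: x0=(1.2084) x1=(-0.4634) x2=(1.8817)
step 7: x0=(1.1820) x1=(-0.4837) x2=(1.9345)
step 8: x0=(1.1534) x1=(-0.5044) x2=(1.9889)
step 9: x0=(1.1232) x1=(-0.5254) x2=(2.0446)
step 10: x0=(1.0919) x1=(-0.5468) x2=(2.1015)
step 11: x0=(1.0596) x1=(-0.5686) x2=(2.1593)
step 12: x0=(1.0267) x1=(-0.5907) x2=(2.2179)
step 13: x0=(0.9933) x1=(-0.6132) x2=(2.2772)
step 14: x0=(0.9595) x1=(-0.6361) x2=(2.3371)
step 15: x0=(0.9256) x1=(-0.6593) x2=(2.3975)
step 16: x0=(0.8916) x1=(-0.6828) x2=(2.4585)
step 17: x0=(0.8576) x1=(-0.7068) x2=(2.5198)
step 18: x0=(0.8236) x1=(-0.7310) x2=(2.5815)
step 19: x0=(0.7898) x1=(-0.7557) x2=(2.6436)

3.3993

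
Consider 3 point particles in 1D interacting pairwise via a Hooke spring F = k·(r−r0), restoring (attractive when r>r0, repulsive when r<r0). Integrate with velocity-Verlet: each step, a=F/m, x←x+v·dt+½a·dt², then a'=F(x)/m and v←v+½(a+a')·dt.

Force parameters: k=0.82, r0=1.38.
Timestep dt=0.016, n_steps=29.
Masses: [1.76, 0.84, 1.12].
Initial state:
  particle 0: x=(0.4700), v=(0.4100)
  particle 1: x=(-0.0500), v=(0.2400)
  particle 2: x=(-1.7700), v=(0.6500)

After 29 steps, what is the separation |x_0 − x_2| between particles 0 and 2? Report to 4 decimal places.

2.0461

step 0: x0=(0.4700) x1=(-0.0500) x2=(-1.7700)
step 1: x0=(0.4766) x1=(-0.0463) x2=(-1.7595)
step 2: x0=(0.4831) x1=(-0.0429) x2=(-1.7488)
step 3: x0=(0.4897) x1=(-0.0398) x2=(-1.7378)
step 4: x0=(0.4962) x1=(-0.0370) x2=(-1.7266)
step 5: x0=(0.5028) x1=(-0.0345) x2=(-1.7152)
step 6: x0=(0.5094) x1=(-0.0323) x2=(-1.7036)
step 7: x0=(0.5159) x1=(-0.0303) x2=(-1.6918)
step 8: x0=(0.5225) x1=(-0.0286) x2=(-1.6798)
step 9: x0=(0.5291) x1=(-0.0273) x2=(-1.6676)
step 10: x0=(0.5356) x1=(-0.0261) x2=(-1.6551)
step 11: x0=(0.5422) x1=(-0.0253) x2=(-1.6425)
step 12: x0=(0.5488) x1=(-0.0247) x2=(-1.6297)
step 13: x0=(0.5553) x1=(-0.0243) x2=(-1.6167)
step 14: x0=(0.5619) x1=(-0.0243) x2=(-1.6035)
step 15: x0=(0.5685) x1=(-0.0244) x2=(-1.5901)
step 16: x0=(0.5750) x1=(-0.0248) x2=(-1.5765)
step 17: x0=(0.5816) x1=(-0.0255) x2=(-1.5628)
step 18: x0=(0.5882) x1=(-0.0263) x2=(-1.5488)
step 19: x0=(0.5947) x1=(-0.0275) x2=(-1.5348)
step 20: x0=(0.6013) x1=(-0.0288) x2=(-1.5205)
step 21: x0=(0.6079) x1=(-0.0303) x2=(-1.5061)
step 22: x0=(0.6145) x1=(-0.0321) x2=(-1.4915)
step 23: x0=(0.6210) x1=(-0.0340) x2=(-1.4768)
step 24: x0=(0.6276) x1=(-0.0362) x2=(-1.4619)
step 25: x0=(0.6342) x1=(-0.0385) x2=(-1.4469)
step 26: x0=(0.6408) x1=(-0.0410) x2=(-1.4318)
step 27: x0=(0.6474) x1=(-0.0437) x2=(-1.4165)
step 28: x0=(0.6539) x1=(-0.0466) x2=(-1.4011)
step 29: x0=(0.6605) x1=(-0.0496) x2=(-1.3856)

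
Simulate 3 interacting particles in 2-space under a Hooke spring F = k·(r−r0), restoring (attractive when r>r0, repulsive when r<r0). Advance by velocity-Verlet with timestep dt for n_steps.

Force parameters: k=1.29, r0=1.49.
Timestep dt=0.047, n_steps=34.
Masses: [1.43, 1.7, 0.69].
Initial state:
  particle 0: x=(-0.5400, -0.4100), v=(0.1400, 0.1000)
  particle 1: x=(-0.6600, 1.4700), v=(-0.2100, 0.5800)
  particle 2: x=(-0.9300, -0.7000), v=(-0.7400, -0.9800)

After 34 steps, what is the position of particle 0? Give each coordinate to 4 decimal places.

(-0.1674, 0.3297)

step 0: x0=(-0.5400, -0.4100) x1=(-0.6600, 1.4700) x2=(-0.9300, -0.7000)
step 1: x0=(-0.5326, -0.4043) x1=(-0.6699, 1.4964) x2=(-0.9663, -0.7459)
step 2: x0=(-0.5239, -0.3966) x1=(-0.6800, 1.5207) x2=(-1.0052, -0.7910)
step 3: x0=(-0.5138, -0.3870) x1=(-0.6901, 1.5430) x2=(-1.0463, -0.8349)
step 4: x0=(-0.5027, -0.3755) x1=(-0.7005, 1.5630) x2=(-1.0895, -0.8772)
step 5: x0=(-0.4905, -0.3621) x1=(-0.7110, 1.5806) x2=(-1.1342, -0.9174)
step 6: x0=(-0.4775, -0.3470) x1=(-0.7217, 1.5956) x2=(-1.1802, -0.9551)
step 7: x0=(-0.4638, -0.3302) x1=(-0.7327, 1.6081) x2=(-1.2272, -0.9899)
step 8: x0=(-0.4494, -0.3119) x1=(-0.7439, 1.6180) x2=(-1.2748, -1.0212)
step 9: x0=(-0.4346, -0.2921) x1=(-0.7554, 1.6251) x2=(-1.3226, -1.0488)
step 10: x0=(-0.4194, -0.2710) x1=(-0.7672, 1.6293) x2=(-1.3705, -1.0722)
step 11: x0=(-0.4041, -0.2488) x1=(-0.7793, 1.6308) x2=(-1.4179, -1.0911)
step 12: x0=(-0.3886, -0.2254) x1=(-0.7918, 1.6295) x2=(-1.4647, -1.1053)
step 13: x0=(-0.3731, -0.2012) x1=(-0.8046, 1.6253) x2=(-1.5104, -1.1143)
step 14: x0=(-0.3578, -0.1762) x1=(-0.8179, 1.6183) x2=(-1.5549, -1.1181)
step 15: x0=(-0.3427, -0.1505) x1=(-0.8316, 1.6085) x2=(-1.5978, -1.1164)
step 16: x0=(-0.3280, -0.1243) x1=(-0.8458, 1.5961) x2=(-1.6390, -1.1092)
step 17: x0=(-0.3136, -0.0977) x1=(-0.8605, 1.5810) x2=(-1.6781, -1.0964)
step 18: x0=(-0.2998, -0.0708) x1=(-0.8756, 1.5634) x2=(-1.7149, -1.0778)
step 19: x0=(-0.2865, -0.0437) x1=(-0.8913, 1.5433) x2=(-1.7493, -1.0537)
step 20: x0=(-0.2738, -0.0166) x1=(-0.9075, 1.5209) x2=(-1.7811, -1.0240)
step 21: x0=(-0.2618, 0.0105) x1=(-0.9242, 1.4964) x2=(-1.8102, -0.9888)
step 22: x0=(-0.2505, 0.0375) x1=(-0.9415, 1.4698) x2=(-1.8365, -0.9484)
step 23: x0=(-0.2399, 0.0642) x1=(-0.9594, 1.4414) x2=(-1.8599, -0.9030)
step 24: x0=(-0.2301, 0.0907) x1=(-0.9778, 1.4113) x2=(-1.8804, -0.8528)
step 25: x0=(-0.2210, 0.1168) x1=(-0.9968, 1.3797) x2=(-1.8980, -0.7981)
step 26: x0=(-0.2126, 0.1425) x1=(-1.0163, 1.3467) x2=(-1.9126, -0.7392)
step 27: x0=(-0.2049, 0.1677) x1=(-1.0364, 1.3126) x2=(-1.9244, -0.6766)
step 28: x0=(-0.1979, 0.1924) x1=(-1.0571, 1.2775) x2=(-1.9335, -0.6107)
step 29: x0=(-0.1915, 0.2166) x1=(-1.0783, 1.2417) x2=(-1.9400, -0.5417)
step 30: x0=(-0.1858, 0.2403) x1=(-1.0999, 1.2053) x2=(-1.9441, -0.4703)
step 31: x0=(-0.1805, 0.2634) x1=(-1.1221, 1.1685) x2=(-1.9458, -0.3968)
step 32: x0=(-0.1757, 0.2860) x1=(-1.1447, 1.1316) x2=(-1.9455, -0.3217)
step 33: x0=(-0.1714, 0.3081) x1=(-1.1677, 1.0946) x2=(-1.9434, -0.2455)
step 34: x0=(-0.1674, 0.3297) x1=(-1.1910, 1.0577) x2=(-1.9397, -0.1687)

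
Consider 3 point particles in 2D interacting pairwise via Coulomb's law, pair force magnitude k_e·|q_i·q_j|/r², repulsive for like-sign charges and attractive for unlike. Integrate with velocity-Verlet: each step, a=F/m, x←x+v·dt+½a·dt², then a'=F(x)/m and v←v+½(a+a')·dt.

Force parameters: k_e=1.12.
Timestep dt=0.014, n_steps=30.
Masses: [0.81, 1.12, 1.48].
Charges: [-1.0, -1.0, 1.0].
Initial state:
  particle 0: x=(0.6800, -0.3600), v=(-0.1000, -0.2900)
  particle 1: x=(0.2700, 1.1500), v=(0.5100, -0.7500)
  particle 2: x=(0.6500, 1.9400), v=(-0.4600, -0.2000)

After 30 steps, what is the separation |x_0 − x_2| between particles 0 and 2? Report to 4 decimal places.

2.2795

step 0: x0=(0.6800, -0.3600) x1=(0.2700, 1.1500) x2=(0.6500, 1.9400)
step 1: x0=(0.6786, -0.3641) x1=(0.2772, 1.1397) x2=(0.6435, 1.9371)
step 2: x0=(0.6773, -0.3682) x1=(0.2845, 1.1296) x2=(0.6370, 1.9340)
step 3: x0=(0.6759, -0.3724) x1=(0.2918, 1.1199) x2=(0.6303, 1.9307)
step 4: x0=(0.6746, -0.3767) x1=(0.2992, 1.1105) x2=(0.6236, 1.9272)
step 5: x0=(0.6733, -0.3810) x1=(0.3067, 1.1014) x2=(0.6168, 1.9235)
step 6: x0=(0.6721, -0.3854) x1=(0.3143, 1.0926) x2=(0.6100, 1.9195)
step 7: x0=(0.6709, -0.3899) x1=(0.3219, 1.0842) x2=(0.6031, 1.9154)
step 8: x0=(0.6697, -0.3944) x1=(0.3296, 1.0760) x2=(0.5961, 1.9110)
step 9: x0=(0.6685, -0.3989) x1=(0.3374, 1.0682) x2=(0.5891, 1.9065)
step 10: x0=(0.6674, -0.4036) x1=(0.3452, 1.0608) x2=(0.5820, 1.9017)
step 11: x0=(0.6662, -0.4083) x1=(0.3531, 1.0536) x2=(0.5748, 1.8967)
step 12: x0=(0.6651, -0.4131) x1=(0.3610, 1.0468) x2=(0.5676, 1.8915)
step 13: x0=(0.6641, -0.4179) x1=(0.3689, 1.0403) x2=(0.5604, 1.8861)
step 14: x0=(0.6630, -0.4228) x1=(0.3769, 1.0342) x2=(0.5531, 1.8805)
step 15: x0=(0.6620, -0.4278) x1=(0.3850, 1.0284) x2=(0.5458, 1.8746)
step 16: x0=(0.6610, -0.4329) x1=(0.3930, 1.0230) x2=(0.5385, 1.8685)
step 17: x0=(0.6600, -0.4380) x1=(0.4011, 1.0179) x2=(0.5311, 1.8622)
step 18: x0=(0.6590, -0.4432) x1=(0.4092, 1.0132) x2=(0.5237, 1.8556)
step 19: x0=(0.6580, -0.4485) x1=(0.4174, 1.0088) x2=(0.5162, 1.8489)
step 20: x0=(0.6571, -0.4538) x1=(0.4255, 1.0048) x2=(0.5088, 1.8419)
step 21: x0=(0.6562, -0.4592) x1=(0.4337, 1.0011) x2=(0.5013, 1.8346)
step 22: x0=(0.6553, -0.4647) x1=(0.4419, 0.9979) x2=(0.4938, 1.8271)
step 23: x0=(0.6544, -0.4702) x1=(0.4501, 0.9950) x2=(0.4863, 1.8194)
step 24: x0=(0.6535, -0.4759) x1=(0.4582, 0.9924) x2=(0.4788, 1.8114)
step 25: x0=(0.6526, -0.4816) x1=(0.4664, 0.9903) x2=(0.4713, 1.8032)
step 26: x0=(0.6518, -0.4873) x1=(0.4746, 0.9885) x2=(0.4638, 1.7947)
step 27: x0=(0.6509, -0.4932) x1=(0.4827, 0.9871) x2=(0.4562, 1.7860)
step 28: x0=(0.6501, -0.4991) x1=(0.4909, 0.9861) x2=(0.4487, 1.7770)
step 29: x0=(0.6493, -0.5051) x1=(0.4990, 0.9856) x2=(0.4413, 1.7678)
step 30: x0=(0.6484, -0.5111) x1=(0.5071, 0.9854) x2=(0.4338, 1.7582)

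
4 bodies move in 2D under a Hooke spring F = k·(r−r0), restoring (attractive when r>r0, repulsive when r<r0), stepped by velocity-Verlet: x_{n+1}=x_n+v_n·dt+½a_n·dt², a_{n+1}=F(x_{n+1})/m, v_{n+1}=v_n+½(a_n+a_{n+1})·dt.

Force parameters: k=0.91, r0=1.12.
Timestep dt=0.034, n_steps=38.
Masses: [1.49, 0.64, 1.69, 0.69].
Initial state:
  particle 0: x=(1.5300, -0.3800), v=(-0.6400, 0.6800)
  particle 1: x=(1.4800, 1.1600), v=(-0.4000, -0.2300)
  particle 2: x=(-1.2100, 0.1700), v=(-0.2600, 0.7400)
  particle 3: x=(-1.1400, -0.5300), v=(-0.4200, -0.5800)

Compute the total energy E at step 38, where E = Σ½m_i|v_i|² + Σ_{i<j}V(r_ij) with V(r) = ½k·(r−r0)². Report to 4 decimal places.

step 0: x0=(1.5300, -0.3800) x1=(1.4800, 1.1600) x2=(-1.2100, 0.1700) x3=(-1.1400, -0.5300)
step 1: x0=(1.5071, -0.3566) x1=(1.4637, 1.1504) x2=(-1.2178, 0.1954) x3=(-1.1518, -0.5491)
step 2: x0=(1.4820, -0.3329) x1=(1.4420, 1.1375) x2=(-1.2237, 0.2211) x3=(-1.1586, -0.5670)
step 3: x0=(1.4546, -0.3087) x1=(1.4149, 1.1213) x2=(-1.2275, 0.2472) x3=(-1.1605, -0.5835)
step 4: x0=(1.4251, -0.2842) x1=(1.3825, 1.1019) x2=(-1.2294, 0.2736) x3=(-1.1576, -0.5986)
step 5: x0=(1.3934, -0.2594) x1=(1.3450, 1.0796) x2=(-1.2294, 0.3003) x3=(-1.1500, -0.6121)
step 6: x0=(1.3596, -0.2343) x1=(1.3024, 1.0543) x2=(-1.2275, 0.3272) x3=(-1.1378, -0.6240)
step 7: x0=(1.3238, -0.2091) x1=(1.2550, 1.0264) x2=(-1.2237, 0.3542) x3=(-1.1211, -0.6342)
step 8: x0=(1.2860, -0.1837) x1=(1.2028, 0.9960) x2=(-1.2182, 0.3813) x3=(-1.1001, -0.6427)
step 9: x0=(1.2463, -0.1582) x1=(1.1462, 0.9633) x2=(-1.2110, 0.4085) x3=(-1.0750, -0.6494)
step 10: x0=(1.2047, -0.1327) x1=(1.0854, 0.9286) x2=(-1.2022, 0.4357) x3=(-1.0461, -0.6544)
step 11: x0=(1.1614, -0.1072) x1=(1.0206, 0.8920) x2=(-1.1918, 0.4629) x3=(-1.0135, -0.6576)
step 12: x0=(1.1165, -0.0817) x1=(0.9520, 0.8538) x2=(-1.1799, 0.4901) x3=(-0.9775, -0.6591)
step 13: x0=(1.0700, -0.0564) x1=(0.8800, 0.8142) x2=(-1.1666, 0.5171) x3=(-0.9383, -0.6587)
step 14: x0=(1.0221, -0.0312) x1=(0.8048, 0.7735) x2=(-1.1521, 0.5440) x3=(-0.8964, -0.6567)
step 15: x0=(0.9729, -0.0062) x1=(0.7267, 0.7319) x2=(-1.1362, 0.5707) x3=(-0.8518, -0.6530)
step 16: x0=(0.9224, 0.0186) x1=(0.6459, 0.6897) x2=(-1.1193, 0.5972) x3=(-0.8050, -0.6477)
step 17: x0=(0.8709, 0.0432) x1=(0.5629, 0.6471) x2=(-1.1014, 0.6234) x3=(-0.7563, -0.6409)
step 18: x0=(0.8185, 0.0675) x1=(0.4777, 0.6043) x2=(-1.0825, 0.6494) x3=(-0.7059, -0.6326)
step 19: x0=(0.7654, 0.0915) x1=(0.3908, 0.5615) x2=(-1.0628, 0.6751) x3=(-0.6543, -0.6231)
step 20: x0=(0.7116, 0.1152) x1=(0.3022, 0.5188) x2=(-1.0423, 0.7004) x3=(-0.6017, -0.6123)
step 21: x0=(0.6574, 0.1387) x1=(0.2123, 0.4764) x2=(-1.0212, 0.7254) x3=(-0.5483, -0.6004)
step 22: x0=(0.6028, 0.1620) x1=(0.1212, 0.4343) x2=(-0.9996, 0.7502) x3=(-0.4946, -0.5877)
step 23: x0=(0.5482, 0.1852) x1=(0.0292, 0.3927) x2=(-0.9776, 0.7746) x3=(-0.4407, -0.5743)
step 24: x0=(0.4934, 0.2083) x1=(-0.0635, 0.3513) x2=(-0.9552, 0.7987) x3=(-0.3869, -0.5603)
step 25: x0=(0.4388, 0.2314) x1=(-0.1569, 0.3104) x2=(-0.9325, 0.8225) x3=(-0.3332, -0.5460)
step 26: x0=(0.3842, 0.2546) x1=(-0.2507, 0.2698) x2=(-0.9097, 0.8461) x3=(-0.2800, -0.5316)
step 27: x0=(0.3299, 0.2779) x1=(-0.3451, 0.2294) x2=(-0.8866, 0.8695) x3=(-0.2271, -0.5172)
step 28: x0=(0.2758, 0.3014) x1=(-0.4399, 0.1893) x2=(-0.8635, 0.8927) x3=(-0.1745, -0.5030)
step 29: x0=(0.2219, 0.3251) x1=(-0.5354, 0.1492) x2=(-0.8402, 0.9158) x3=(-0.1221, -0.4889)
step 30: x0=(0.1682, 0.3490) x1=(-0.6316, 0.1090) x2=(-0.8168, 0.9388) x3=(-0.0699, -0.4751)
step 31: x0=(0.1148, 0.3732) x1=(-0.7284, 0.0687) x2=(-0.7933, 0.9617) x3=(-0.0178, -0.4613)
step 32: x0=(0.0616, 0.3976) x1=(-0.8259, 0.0280) x2=(-0.7697, 0.9844) x3=(0.0341, -0.4475)
step 33: x0=(0.0086, 0.4222) x1=(-0.9239, -0.0129) x2=(-0.7459, 1.0070) x3=(0.0858, -0.4335)
step 34: x0=(-0.0443, 0.4470) x1=(-1.0220, -0.0539) x2=(-0.7221, 1.0295) x3=(0.1372, -0.4192)
step 35: x0=(-0.0971, 0.4718) x1=(-1.1201, -0.0951) x2=(-0.6982, 1.0517) x3=(0.1881, -0.4045)
step 36: x0=(-0.1499, 0.4966) x1=(-1.2176, -0.1361) x2=(-0.6743, 1.0736) x3=(0.2382, -0.3892)
step 37: x0=(-0.2026, 0.5212) x1=(-1.3143, -0.1768) x2=(-0.6503, 1.0953) x3=(0.2875, -0.3733)
step 38: x0=(-0.2552, 0.5457) x1=(-1.4096, -0.2170) x2=(-0.6264, 1.1167) x3=(0.3355, -0.3566)
step 0 velocities: v0=(-0.6400, 0.6800) v1=(-0.4000, -0.2300) v2=(-0.2600, 0.7400) v3=(-0.4200, -0.5800)
step 0: KE=1.4145, PE=5.7383, E=7.1528
step 38 velocities: v0=(-1.5492, 0.7139) v1=(-2.7783, -1.1706) v2=(0.7025, 0.6240) v3=(1.3918, 0.5034)
step 38: KE=6.5780, PE=0.5700, E=7.1479

7.1479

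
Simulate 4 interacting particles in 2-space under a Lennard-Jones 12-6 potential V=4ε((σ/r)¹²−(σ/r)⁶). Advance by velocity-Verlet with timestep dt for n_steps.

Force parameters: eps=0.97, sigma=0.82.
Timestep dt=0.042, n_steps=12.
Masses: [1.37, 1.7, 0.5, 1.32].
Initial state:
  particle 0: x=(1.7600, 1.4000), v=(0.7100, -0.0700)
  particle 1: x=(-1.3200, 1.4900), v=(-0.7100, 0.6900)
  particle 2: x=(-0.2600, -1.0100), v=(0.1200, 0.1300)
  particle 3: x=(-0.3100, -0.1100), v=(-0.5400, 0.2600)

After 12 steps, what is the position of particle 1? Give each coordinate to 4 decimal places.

(-1.6751, 1.8335)

step 0: x0=(1.7600, 1.4000) x1=(-1.3200, 1.4900) x2=(-0.2600, -1.0100) x3=(-0.3100, -0.1100)
step 1: x0=(1.7898, 1.3971) x1=(-1.3498, 1.5189) x2=(-0.2548, -1.0080) x3=(-0.3328, -0.0977)
step 2: x0=(1.8196, 1.3941) x1=(-1.3795, 1.5478) x2=(-0.2494, -1.0081) x3=(-0.3557, -0.0845)
step 3: x0=(1.8494, 1.3911) x1=(-1.4092, 1.5766) x2=(-0.2442, -1.0057) x3=(-0.3785, -0.0722)
step 4: x0=(1.8792, 1.3882) x1=(-1.4389, 1.6054) x2=(-0.2398, -0.9983) x3=(-0.4011, -0.0617)
step 5: x0=(1.9089, 1.3852) x1=(-1.4685, 1.6340) x2=(-0.2365, -0.9847) x3=(-0.4233, -0.0534)
step 6: x0=(1.9387, 1.3822) x1=(-1.4981, 1.6627) x2=(-0.2344, -0.9651) x3=(-0.4451, -0.0474)
step 7: x0=(1.9684, 1.3792) x1=(-1.5277, 1.6912) x2=(-0.2333, -0.9407) x3=(-0.4665, -0.0430)
step 8: x0=(1.9982, 1.3762) x1=(-1.5572, 1.7198) x2=(-0.2328, -0.9144) x3=(-0.4878, -0.0394)
step 9: x0=(2.0279, 1.3732) x1=(-1.5867, 1.7482) x2=(-0.2314, -0.8909) x3=(-0.5094, -0.0346)
step 10: x0=(2.0576, 1.3702) x1=(-1.6162, 1.7767) x2=(-0.2277, -0.8744) x3=(-0.5319, -0.0271)
step 11: x0=(2.0873, 1.3672) x1=(-1.6457, 1.8051) x2=(-0.2216, -0.8649) x3=(-0.5553, -0.0169)
step 12: x0=(2.1170, 1.3642) x1=(-1.6751, 1.8335) x2=(-0.2144, -0.8580) x3=(-0.5792, -0.0057)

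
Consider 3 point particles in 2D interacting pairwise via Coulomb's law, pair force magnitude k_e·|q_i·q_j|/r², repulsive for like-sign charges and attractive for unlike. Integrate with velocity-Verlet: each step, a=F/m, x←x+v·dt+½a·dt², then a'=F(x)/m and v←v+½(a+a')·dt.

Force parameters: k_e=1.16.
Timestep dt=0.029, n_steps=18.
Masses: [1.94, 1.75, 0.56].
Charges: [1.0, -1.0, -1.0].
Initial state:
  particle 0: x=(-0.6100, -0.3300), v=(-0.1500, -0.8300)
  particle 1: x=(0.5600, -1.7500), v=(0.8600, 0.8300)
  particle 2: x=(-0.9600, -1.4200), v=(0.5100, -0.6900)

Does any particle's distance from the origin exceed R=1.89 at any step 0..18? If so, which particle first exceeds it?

step 0: x0=(-0.6100, -0.3300) x1=(0.5600, -1.7500) x2=(-0.9600, -1.4200)
step 1: x0=(-0.6144, -0.3543) x1=(0.5850, -1.7259) x2=(-0.9454, -1.4393)
step 2: x0=(-0.6187, -0.3791) x1=(0.6101, -1.7017) x2=(-0.9310, -1.4572)
step 3: x0=(-0.6231, -0.4044) x1=(0.6353, -1.6774) x2=(-0.9170, -1.4736)
step 4: x0=(-0.6275, -0.4302) x1=(0.6607, -1.6530) x2=(-0.9033, -1.4886)
step 5: x0=(-0.6319, -0.4565) x1=(0.6861, -1.6286) x2=(-0.8900, -1.5021)
step 6: x0=(-0.6362, -0.4834) x1=(0.7116, -1.6040) x2=(-0.8770, -1.5141)
step 7: x0=(-0.6406, -0.5108) x1=(0.7372, -1.5793) x2=(-0.8643, -1.5245)
step 8: x0=(-0.6449, -0.5387) x1=(0.7629, -1.5545) x2=(-0.8520, -1.5333)
step 9: x0=(-0.6491, -0.5672) x1=(0.7886, -1.5296) x2=(-0.8399, -1.5405)
step 10: x0=(-0.6533, -0.5963) x1=(0.8144, -1.5046) x2=(-0.8282, -1.5459)
step 11: x0=(-0.6575, -0.6261) x1=(0.8402, -1.4795) x2=(-0.8168, -1.5495)
step 12: x0=(-0.6616, -0.6564) x1=(0.8661, -1.4543) x2=(-0.8057, -1.5512)
step 13: x0=(-0.6657, -0.6875) x1=(0.8920, -1.4290) x2=(-0.7949, -1.5508)
step 14: x0=(-0.6697, -0.7193) x1=(0.9179, -1.4036) x2=(-0.7843, -1.5482)
step 15: x0=(-0.6737, -0.7519) x1=(0.9439, -1.3782) x2=(-0.7740, -1.5432)
step 16: x0=(-0.6776, -0.7853) x1=(0.9698, -1.3526) x2=(-0.7640, -1.5355)
step 17: x0=(-0.6815, -0.8196) x1=(0.9958, -1.3270) x2=(-0.7541, -1.5249)
step 18: x0=(-0.6853, -0.8550) x1=(1.0218, -1.3012) x2=(-0.7445, -1.5108)

no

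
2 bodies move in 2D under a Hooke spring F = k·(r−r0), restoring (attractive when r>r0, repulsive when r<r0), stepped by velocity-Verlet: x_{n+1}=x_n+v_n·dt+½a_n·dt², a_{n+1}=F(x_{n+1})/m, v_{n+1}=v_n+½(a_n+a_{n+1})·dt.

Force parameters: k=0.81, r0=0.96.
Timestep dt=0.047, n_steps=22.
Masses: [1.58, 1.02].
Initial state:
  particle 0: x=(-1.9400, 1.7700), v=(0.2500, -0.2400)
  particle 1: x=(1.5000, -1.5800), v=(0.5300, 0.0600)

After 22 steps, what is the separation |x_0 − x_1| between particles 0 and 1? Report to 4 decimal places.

step 0: x0=(-1.9400, 1.7700) x1=(1.5000, -1.5800)
step 1: x0=(-1.9267, 1.7572) x1=(1.5225, -1.5748)
step 2: x0=(-1.9103, 1.7414) x1=(1.5402, -1.5650)
step 3: x0=(-1.8907, 1.7226) x1=(1.5530, -1.5505)
step 4: x0=(-1.8680, 1.7008) x1=(1.5610, -1.5314)
step 5: x0=(-1.8423, 1.6761) x1=(1.5642, -1.5079)
step 6: x0=(-1.8135, 1.6486) x1=(1.5626, -1.4799)
step 7: x0=(-1.7816, 1.6182) x1=(1.5564, -1.4475)
step 8: x0=(-1.7468, 1.5852) x1=(1.5456, -1.4109)
step 9: x0=(-1.7090, 1.5494) x1=(1.5302, -1.3702)
step 10: x0=(-1.6684, 1.5111) x1=(1.5104, -1.3255)
step 11: x0=(-1.6250, 1.4703) x1=(1.4863, -1.2769)
step 12: x0=(-1.5789, 1.4271) x1=(1.4580, -1.2246)
step 13: x0=(-1.5302, 1.3816) x1=(1.4256, -1.1688)
step 14: x0=(-1.4789, 1.3339) x1=(1.3893, -1.1096)
step 15: x0=(-1.4252, 1.2842) x1=(1.3493, -1.0473)
step 16: x0=(-1.3693, 1.2325) x1=(1.3057, -0.9819)
step 17: x0=(-1.3111, 1.1790) x1=(1.2587, -0.9137)
step 18: x0=(-1.2508, 1.1239) x1=(1.2085, -0.8429)
step 19: x0=(-1.1887, 1.0671) x1=(1.1553, -0.7697)
step 20: x0=(-1.1247, 1.0090) x1=(1.0993, -0.6943)
step 21: x0=(-1.0590, 0.9496) x1=(1.0407, -0.6169)
step 22: x0=(-0.9919, 0.8891) x1=(0.9798, -0.5378)

2.4339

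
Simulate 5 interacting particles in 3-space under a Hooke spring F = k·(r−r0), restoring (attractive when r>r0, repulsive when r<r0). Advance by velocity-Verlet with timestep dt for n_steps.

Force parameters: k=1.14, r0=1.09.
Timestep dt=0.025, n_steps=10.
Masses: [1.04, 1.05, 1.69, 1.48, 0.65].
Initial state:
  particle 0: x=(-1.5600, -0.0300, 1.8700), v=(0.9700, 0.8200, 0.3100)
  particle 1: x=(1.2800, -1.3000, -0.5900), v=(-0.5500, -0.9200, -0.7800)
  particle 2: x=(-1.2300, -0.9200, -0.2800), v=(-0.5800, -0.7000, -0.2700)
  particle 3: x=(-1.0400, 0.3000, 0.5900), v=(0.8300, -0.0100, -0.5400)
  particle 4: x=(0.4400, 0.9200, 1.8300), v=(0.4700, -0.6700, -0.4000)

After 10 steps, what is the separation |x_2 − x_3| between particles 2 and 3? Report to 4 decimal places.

1.6081

step 0: x0=(-1.5600, -0.0300, 1.8700) x1=(1.2800, -1.3000, -0.5900) x2=(-1.2300, -0.9200, -0.2800) x3=(-1.0400, 0.3000, 0.5900) x4=(0.4400, 0.9200, 1.8300)
step 1: x0=(-1.5346, -0.0098, 1.8766) x1=(1.2644, -1.3218, -0.6080) x2=(-1.2440, -0.9371, -0.2862) x3=(-1.0188, 0.2995, 0.5765) x4=(0.4505, 0.9013, 1.8180)
step 2: x0=(-1.5069, 0.0098, 1.8810) x1=(1.2450, -1.3410, -0.6231) x2=(-1.2569, -0.9534, -0.2913) x3=(-0.9966, 0.2984, 0.5629) x4=(0.4586, 0.8789, 1.8021)
step 3: x0=(-1.4770, 0.0287, 1.8831) x1=(1.2220, -1.3577, -0.6351) x2=(-1.2688, -0.9690, -0.2953) x3=(-0.9735, 0.2967, 0.5492) x4=(0.4642, 0.8526, 1.7823)
step 4: x0=(-1.4450, 0.0468, 1.8828) x1=(1.1954, -1.3718, -0.6442) x2=(-1.2796, -0.9837, -0.2981) x3=(-0.9496, 0.2944, 0.5355) x4=(0.4673, 0.8228, 1.7586)
step 5: x0=(-1.4109, 0.0642, 1.8802) x1=(1.1653, -1.3834, -0.6503) x2=(-1.2893, -0.9976, -0.2999) x3=(-0.9247, 0.2915, 0.5218) x4=(0.4681, 0.7893, 1.7312)
step 6: x0=(-1.3748, 0.0807, 1.8753) x1=(1.1318, -1.3924, -0.6534) x2=(-1.2980, -1.0107, -0.3006) x3=(-0.8991, 0.2880, 0.5079) x4=(0.4665, 0.7523, 1.7000)
step 7: x0=(-1.3368, 0.0963, 1.8679) x1=(1.0949, -1.3988, -0.6536) x2=(-1.3055, -1.0230, -0.3001) x3=(-0.8728, 0.2838, 0.4940) x4=(0.4626, 0.7120, 1.6652)
step 8: x0=(-1.2970, 0.1110, 1.8583) x1=(1.0549, -1.4028, -0.6510) x2=(-1.3119, -1.0344, -0.2987) x3=(-0.8457, 0.2790, 0.4801) x4=(0.4564, 0.6683, 1.6269)
step 9: x0=(-1.2555, 0.1247, 1.8463) x1=(1.0119, -1.4043, -0.6455) x2=(-1.3172, -1.0451, -0.2961) x3=(-0.8179, 0.2736, 0.4661) x4=(0.4480, 0.6216, 1.5852)
step 10: x0=(-1.2124, 0.1373, 1.8319) x1=(0.9659, -1.4033, -0.6373) x2=(-1.3215, -1.0549, -0.2925) x3=(-0.7895, 0.2675, 0.4520) x4=(0.4376, 0.5720, 1.5402)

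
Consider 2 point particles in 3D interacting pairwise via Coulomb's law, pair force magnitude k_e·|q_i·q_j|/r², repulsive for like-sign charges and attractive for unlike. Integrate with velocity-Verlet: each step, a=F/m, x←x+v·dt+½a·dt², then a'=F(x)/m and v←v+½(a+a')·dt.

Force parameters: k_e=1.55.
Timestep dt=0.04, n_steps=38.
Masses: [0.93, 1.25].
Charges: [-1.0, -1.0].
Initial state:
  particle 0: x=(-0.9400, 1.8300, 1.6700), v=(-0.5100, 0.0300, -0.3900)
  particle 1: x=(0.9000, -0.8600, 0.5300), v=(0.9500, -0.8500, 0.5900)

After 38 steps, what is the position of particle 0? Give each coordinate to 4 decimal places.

(-1.7855, 1.9643, 1.0997)

step 0: x0=(-0.9400, 1.8300, 1.6700) x1=(0.9000, -0.8600, 0.5300)
step 1: x0=(-0.9605, 1.8313, 1.6544) x1=(0.9380, -0.8941, 0.5536)
step 2: x0=(-0.9810, 1.8327, 1.6389) x1=(0.9762, -0.9283, 0.5771)
step 3: x0=(-1.0017, 1.8344, 1.6235) x1=(1.0144, -0.9626, 0.6006)
step 4: x0=(-1.0225, 1.8361, 1.6081) x1=(1.0527, -0.9970, 0.6240)
step 5: x0=(-1.0435, 1.8381, 1.5928) x1=(1.0911, -1.0316, 0.6474)
step 6: x0=(-1.0645, 1.8402, 1.5776) x1=(1.1296, -1.0662, 0.6707)
step 7: x0=(-1.0857, 1.8424, 1.5623) x1=(1.1681, -1.1010, 0.6941)
step 8: x0=(-1.1069, 1.8448, 1.5471) x1=(1.2068, -1.1359, 0.7174)
step 9: x0=(-1.1283, 1.8473, 1.5320) x1=(1.2455, -1.1708, 0.7406)
step 10: x0=(-1.1497, 1.8500, 1.5169) x1=(1.2843, -1.2059, 0.7638)
step 11: x0=(-1.1713, 1.8527, 1.5018) x1=(1.3231, -1.2411, 0.7871)
step 12: x0=(-1.1930, 1.8556, 1.4868) x1=(1.3621, -1.2764, 0.8102)
step 13: x0=(-1.2148, 1.8587, 1.4718) x1=(1.4011, -1.3117, 0.8334)
step 14: x0=(-1.2366, 1.8618, 1.4568) x1=(1.4402, -1.3472, 0.8566)
step 15: x0=(-1.2586, 1.8651, 1.4418) x1=(1.4794, -1.3827, 0.8797)
step 16: x0=(-1.2806, 1.8684, 1.4268) x1=(1.5186, -1.4183, 0.9028)
step 17: x0=(-1.3028, 1.8719, 1.4119) x1=(1.5579, -1.4540, 0.9259)
step 18: x0=(-1.3250, 1.8755, 1.3970) x1=(1.5973, -1.4898, 0.9490)
step 19: x0=(-1.3473, 1.8792, 1.3821) x1=(1.6367, -1.5256, 0.9721)
step 20: x0=(-1.3698, 1.8829, 1.3672) x1=(1.6762, -1.5615, 0.9952)
step 21: x0=(-1.3922, 1.8868, 1.3523) x1=(1.7157, -1.5975, 1.0183)
step 22: x0=(-1.4148, 1.8907, 1.3374) x1=(1.7554, -1.6336, 1.0413)
step 23: x0=(-1.4375, 1.8948, 1.3225) x1=(1.7950, -1.6697, 1.0644)
step 24: x0=(-1.4602, 1.8989, 1.3076) x1=(1.8348, -1.7059, 1.0874)
step 25: x0=(-1.4830, 1.9031, 1.2928) x1=(1.8745, -1.7421, 1.1105)
step 26: x0=(-1.5059, 1.9074, 1.2779) x1=(1.9144, -1.7784, 1.1335)
step 27: x0=(-1.5288, 1.9118, 1.2631) x1=(1.9543, -1.8147, 1.1566)
step 28: x0=(-1.5518, 1.9162, 1.2482) x1=(1.9942, -1.8512, 1.1796)
step 29: x0=(-1.5749, 1.9208, 1.2334) x1=(2.0342, -1.8876, 1.2027)
step 30: x0=(-1.5981, 1.9253, 1.2185) x1=(2.0743, -1.9241, 1.2257)
step 31: x0=(-1.6213, 1.9300, 1.2037) x1=(2.1144, -1.9607, 1.2488)
step 32: x0=(-1.6446, 1.9347, 1.1888) x1=(2.1545, -1.9973, 1.2718)
step 33: x0=(-1.6679, 1.9395, 1.1740) x1=(2.1947, -2.0340, 1.2948)
step 34: x0=(-1.6913, 1.9443, 1.1591) x1=(2.2349, -2.0707, 1.3179)
step 35: x0=(-1.7148, 1.9493, 1.1442) x1=(2.2752, -2.1075, 1.3409)
step 36: x0=(-1.7383, 1.9542, 1.1294) x1=(2.3155, -2.1443, 1.3640)
step 37: x0=(-1.7619, 1.9592, 1.1145) x1=(2.3559, -2.1811, 1.3870)
step 38: x0=(-1.7855, 1.9643, 1.0997) x1=(2.3963, -2.2180, 1.4101)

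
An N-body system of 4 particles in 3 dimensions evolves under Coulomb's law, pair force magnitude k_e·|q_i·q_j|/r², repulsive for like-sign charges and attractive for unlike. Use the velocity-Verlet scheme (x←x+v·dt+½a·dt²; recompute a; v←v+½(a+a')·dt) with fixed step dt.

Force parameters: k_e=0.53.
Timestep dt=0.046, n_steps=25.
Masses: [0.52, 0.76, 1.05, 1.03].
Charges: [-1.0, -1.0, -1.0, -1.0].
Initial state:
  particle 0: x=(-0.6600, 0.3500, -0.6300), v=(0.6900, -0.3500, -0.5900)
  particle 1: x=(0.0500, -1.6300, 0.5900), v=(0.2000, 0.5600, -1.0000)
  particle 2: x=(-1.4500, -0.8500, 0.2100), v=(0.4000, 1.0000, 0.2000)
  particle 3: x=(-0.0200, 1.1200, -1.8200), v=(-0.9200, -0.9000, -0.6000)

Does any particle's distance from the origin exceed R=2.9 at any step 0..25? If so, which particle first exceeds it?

step 0: x0=(-0.6600, 0.3500, -0.6300) x1=(0.0500, -1.6300, 0.5900) x2=(-1.4500, -0.8500, 0.2100) x3=(-0.0200, 1.1200, -1.8200)
step 1: x0=(-0.6283, 0.3341, -0.6571) x1=(0.0595, -1.6045, 0.5442) x2=(-1.4319, -0.8041, 0.2193) x3=(-0.0622, 1.0788, -1.8478)
step 2: x0=(-0.5967, 0.3186, -0.6840) x1=(0.0694, -1.5795, 0.4986) x2=(-1.4143, -0.7584, 0.2288) x3=(-0.1042, 1.0379, -1.8762)
step 3: x0=(-0.5651, 0.3035, -0.7109) x1=(0.0799, -1.5551, 0.4534) x2=(-1.3973, -0.7128, 0.2386) x3=(-0.1460, 0.9974, -1.9051)
step 4: x0=(-0.5335, 0.2887, -0.7375) x1=(0.0909, -1.5312, 0.4084) x2=(-1.3808, -0.6673, 0.2486) x3=(-0.1875, 0.9573, -1.9345)
step 5: x0=(-0.5019, 0.2743, -0.7640) x1=(0.1024, -1.5079, 0.3637) x2=(-1.3650, -0.6220, 0.2589) x3=(-0.2289, 0.9176, -1.9646)
step 6: x0=(-0.4702, 0.2602, -0.7902) x1=(0.1144, -1.4853, 0.3193) x2=(-1.3497, -0.5768, 0.2696) x3=(-0.2702, 0.8783, -1.9953)
step 7: x0=(-0.4383, 0.2463, -0.8163) x1=(0.1270, -1.4632, 0.2752) x2=(-1.3350, -0.5317, 0.2806) x3=(-0.3113, 0.8394, -2.0267)
step 8: x0=(-0.4062, 0.2328, -0.8421) x1=(0.1401, -1.4417, 0.2313) x2=(-1.3208, -0.4867, 0.2920) x3=(-0.3523, 0.8009, -2.0588)
step 9: x0=(-0.3738, 0.2195, -0.8676) x1=(0.1537, -1.4210, 0.1877) x2=(-1.3072, -0.4417, 0.3038) x3=(-0.3933, 0.7627, -2.0917)
step 10: x0=(-0.3410, 0.2065, -0.8929) x1=(0.1678, -1.4008, 0.1444) x2=(-1.2942, -0.3967, 0.3161) x3=(-0.4343, 0.7250, -2.1252)
step 11: x0=(-0.3079, 0.1937, -0.9180) x1=(0.1824, -1.3813, 0.1013) x2=(-1.2817, -0.3517, 0.3287) x3=(-0.4753, 0.6876, -2.1596)
step 12: x0=(-0.2743, 0.1812, -0.9428) x1=(0.1976, -1.3625, 0.0585) x2=(-1.2698, -0.3068, 0.3419) x3=(-0.5163, 0.6505, -2.1947)
step 13: x0=(-0.2403, 0.1690, -0.9675) x1=(0.2132, -1.3444, 0.0159) x2=(-1.2583, -0.2618, 0.3554) x3=(-0.5574, 0.6138, -2.2305)
step 14: x0=(-0.2057, 0.1572, -0.9919) x1=(0.2293, -1.3270, -0.0264) x2=(-1.2474, -0.2167, 0.3694) x3=(-0.5987, 0.5774, -2.2671)
step 15: x0=(-0.1705, 0.1457, -1.0163) x1=(0.2459, -1.3103, -0.0684) x2=(-1.2369, -0.1716, 0.3839) x3=(-0.6401, 0.5412, -2.3044)
step 16: x0=(-0.1347, 0.1345, -1.0406) x1=(0.2629, -1.2943, -0.1102) x2=(-1.2269, -0.1264, 0.3988) x3=(-0.6817, 0.5053, -2.3424)
step 17: x0=(-0.0983, 0.1238, -1.0649) x1=(0.2804, -1.2790, -0.1517) x2=(-1.2173, -0.0811, 0.4142) x3=(-0.7235, 0.4697, -2.3811)
step 18: x0=(-0.0613, 0.1135, -1.0892) x1=(0.2983, -1.2645, -0.1929) x2=(-1.2081, -0.0357, 0.4300) x3=(-0.7656, 0.4342, -2.4204)
step 19: x0=(-0.0237, 0.1037, -1.1136) x1=(0.3166, -1.2506, -0.2339) x2=(-1.1993, 0.0098, 0.4463) x3=(-0.8078, 0.3990, -2.4603)
step 20: x0=(0.0145, 0.0945, -1.1382) x1=(0.3354, -1.2376, -0.2745) x2=(-1.1908, 0.0555, 0.4630) x3=(-0.8503, 0.3638, -2.5008)
step 21: x0=(0.0533, 0.0857, -1.1629) x1=(0.3546, -1.2252, -0.3148) x2=(-1.1827, 0.1012, 0.4801) x3=(-0.8931, 0.3289, -2.5418)
step 22: x0=(0.0926, 0.0776, -1.1879) x1=(0.3742, -1.2136, -0.3548) x2=(-1.1749, 0.1471, 0.4976) x3=(-0.9361, 0.2940, -2.5834)
step 23: x0=(0.1325, 0.0701, -1.2132) x1=(0.3941, -1.2028, -0.3944) x2=(-1.1674, 0.1931, 0.5154) x3=(-0.9794, 0.2593, -2.6255)
step 24: x0=(0.1730, 0.0632, -1.2388) x1=(0.4145, -1.1928, -0.4337) x2=(-1.1602, 0.2392, 0.5337) x3=(-1.0229, 0.2247, -2.6680)
step 25: x0=(0.2139, 0.0571, -1.2648) x1=(0.4352, -1.1835, -0.4727) x2=(-1.1533, 0.2855, 0.5523) x3=(-1.0666, 0.1901, -2.7109)

yes, particle 3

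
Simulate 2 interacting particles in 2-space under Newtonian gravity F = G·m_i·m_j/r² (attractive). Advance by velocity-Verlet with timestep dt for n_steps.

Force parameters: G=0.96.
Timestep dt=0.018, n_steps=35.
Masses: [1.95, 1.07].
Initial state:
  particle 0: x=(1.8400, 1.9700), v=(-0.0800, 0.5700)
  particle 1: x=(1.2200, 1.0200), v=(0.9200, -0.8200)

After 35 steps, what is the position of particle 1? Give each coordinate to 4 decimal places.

step 0: x0=(1.8400, 1.9700) x1=(1.2200, 1.0200)
step 1: x0=(1.8385, 1.9802) x1=(1.2367, 1.0054)
step 2: x0=(1.8368, 1.9901) x1=(1.2536, 0.9913)
step 3: x0=(1.8351, 1.9998) x1=(1.2708, 0.9775)
step 4: x0=(1.8332, 2.0093) x1=(1.2882, 0.9641)
step 5: x0=(1.8312, 2.0186) x1=(1.3057, 0.9511)
step 6: x0=(1.8291, 2.0277) x1=(1.3235, 0.9385)
step 7: x0=(1.8269, 2.0366) x1=(1.3414, 0.9262)
step 8: x0=(1.8246, 2.0452) x1=(1.3596, 0.9144)
step 9: x0=(1.8222, 2.0537) x1=(1.3778, 0.9029)
step 10: x0=(1.8198, 2.0620) x1=(1.3962, 0.8918)
step 11: x0=(1.8172, 2.0700) x1=(1.4148, 0.8811)
step 12: x0=(1.8147, 2.0779) x1=(1.4334, 0.8707)
step 13: x0=(1.8120, 2.0855) x1=(1.4522, 0.8607)
step 14: x0=(1.8093, 2.0930) x1=(1.4711, 0.8510)
step 15: x0=(1.8065, 2.1003) x1=(1.4901, 0.8417)
step 16: x0=(1.8037, 2.1073) x1=(1.5091, 0.8327)
step 17: x0=(1.8008, 2.1142) x1=(1.5283, 0.8241)
step 18: x0=(1.7979, 2.1209) x1=(1.5475, 0.8159)
step 19: x0=(1.7950, 2.1274) x1=(1.5668, 0.8079)
step 20: x0=(1.7920, 2.1338) x1=(1.5861, 0.8003)
step 21: x0=(1.7890, 2.1399) x1=(1.6055, 0.7931)
step 22: x0=(1.7860, 2.1459) x1=(1.6249, 0.7861)
step 23: x0=(1.7830, 2.1517) x1=(1.6444, 0.7795)
step 24: x0=(1.7799, 2.1573) x1=(1.6639, 0.7732)
step 25: x0=(1.7769, 2.1627) x1=(1.6835, 0.7672)
step 26: x0=(1.7738, 2.1680) x1=(1.7030, 0.7615)
step 27: x0=(1.7707, 2.1731) x1=(1.7226, 0.7561)
step 28: x0=(1.7676, 2.1781) x1=(1.7422, 0.7511)
step 29: x0=(1.7645, 2.1829) x1=(1.7617, 0.7463)
step 30: x0=(1.7614, 2.1875) x1=(1.7813, 0.7418)
step 31: x0=(1.7583, 2.1920) x1=(1.8009, 0.7376)
step 32: x0=(1.7552, 2.1963) x1=(1.8205, 0.7337)
step 33: x0=(1.7521, 2.2004) x1=(1.8400, 0.7301)
step 34: x0=(1.7490, 2.2044) x1=(1.8596, 0.7267)
step 35: x0=(1.7460, 2.2083) x1=(1.8791, 0.7236)

(1.8791, 0.7236)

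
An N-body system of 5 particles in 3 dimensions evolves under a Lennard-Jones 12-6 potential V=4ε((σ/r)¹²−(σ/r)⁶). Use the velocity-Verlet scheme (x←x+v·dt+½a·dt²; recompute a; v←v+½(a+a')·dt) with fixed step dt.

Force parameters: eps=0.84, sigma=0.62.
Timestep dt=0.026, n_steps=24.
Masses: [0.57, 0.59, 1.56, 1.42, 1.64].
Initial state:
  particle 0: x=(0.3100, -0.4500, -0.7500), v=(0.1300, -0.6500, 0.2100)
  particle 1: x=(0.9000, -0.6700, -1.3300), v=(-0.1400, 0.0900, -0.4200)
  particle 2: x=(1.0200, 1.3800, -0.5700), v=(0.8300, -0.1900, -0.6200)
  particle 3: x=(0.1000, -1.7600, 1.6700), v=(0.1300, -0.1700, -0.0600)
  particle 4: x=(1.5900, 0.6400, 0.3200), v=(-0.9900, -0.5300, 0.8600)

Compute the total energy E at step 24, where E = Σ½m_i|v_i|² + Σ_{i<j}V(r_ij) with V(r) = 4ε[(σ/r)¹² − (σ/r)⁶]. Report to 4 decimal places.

2.2749

step 0: x0=(0.3100, -0.4500, -0.7500) x1=(0.9000, -0.6700, -1.3300) x2=(1.0200, 1.3800, -0.5700) x3=(0.1000, -1.7600, 1.6700) x4=(1.5900, 0.6400, 0.3200)
step 1: x0=(0.3144, -0.4673, -0.7455) x1=(0.8954, -0.6673, -1.3400) x2=(1.0416, 1.3750, -0.5861) x3=(0.1034, -1.7644, 1.6684) x4=(1.5642, 0.6262, 0.3423)
step 2: x0=(0.3207, -0.4852, -0.7430) x1=(0.8889, -0.6639, -1.3480) x2=(1.0632, 1.3700, -0.6021) x3=(0.1068, -1.7688, 1.6669) x4=(1.5385, 0.6125, 0.3646)
step 3: x0=(0.3291, -0.5037, -0.7426) x1=(0.8805, -0.6600, -1.3540) x2=(1.0849, 1.3650, -0.6181) x3=(0.1101, -1.7733, 1.6653) x4=(1.5126, 0.5988, 0.3868)
step 4: x0=(0.3395, -0.5228, -0.7445) x1=(0.8701, -0.6554, -1.3578) x2=(1.1065, 1.3599, -0.6341) x3=(0.1135, -1.7777, 1.6638) x4=(1.4868, 0.5852, 0.4090)
step 5: x0=(0.3521, -0.5424, -0.7490) x1=(0.8576, -0.6503, -1.3591) x2=(1.1282, 1.3547, -0.6500) x3=(0.1169, -1.7821, 1.6622) x4=(1.4609, 0.5716, 0.4311)
step 6: x0=(0.3671, -0.5626, -0.7562) x1=(0.8428, -0.6448, -1.3577) x2=(1.1499, 1.3495, -0.6658) x3=(0.1203, -1.7865, 1.6606) x4=(1.4351, 0.5580, 0.4532)
step 7: x0=(0.3844, -0.5831, -0.7664) x1=(0.8258, -0.6388, -1.3534) x2=(1.1716, 1.3443, -0.6816) x3=(0.1237, -1.7909, 1.6591) x4=(1.4092, 0.5444, 0.4753)
step 8: x0=(0.4038, -0.6038, -0.7792) x1=(0.8068, -0.6326, -1.3465) x2=(1.1933, 1.3391, -0.6974) x3=(0.1270, -1.7953, 1.6575) x4=(1.3833, 0.5308, 0.4973)
step 9: x0=(0.4232, -0.6246, -0.7921) x1=(0.7878, -0.6263, -1.3395) x2=(1.2150, 1.3338, -0.7132) x3=(0.1304, -1.7998, 1.6559) x4=(1.3574, 0.5173, 0.5193)
step 10: x0=(0.4369, -0.6453, -0.7965) x1=(0.7743, -0.6201, -1.3408) x2=(1.2368, 1.3285, -0.7289) x3=(0.1338, -1.8042, 1.6544) x4=(1.3315, 0.5037, 0.5412)
step 11: x0=(0.4403, -0.6667, -0.7842) x1=(0.7707, -0.6131, -1.3582) x2=(1.2585, 1.3232, -0.7446) x3=(0.1372, -1.8086, 1.6528) x4=(1.3056, 0.4902, 0.5631)
step 12: x0=(0.4400, -0.6888, -0.7654) x1=(0.7708, -0.6056, -1.3818) x2=(1.2802, 1.3179, -0.7603) x3=(0.1406, -1.8130, 1.6512) x4=(1.2796, 0.4767, 0.5850)
step 13: x0=(0.4402, -0.7107, -0.7476) x1=(0.7704, -0.5981, -1.4046) x2=(1.3019, 1.3126, -0.7760) x3=(0.1440, -1.8174, 1.6497) x4=(1.2537, 0.4632, 0.6069)
step 14: x0=(0.4419, -0.7320, -0.7328) x1=(0.7684, -0.5912, -1.4242) x2=(1.3236, 1.3072, -0.7917) x3=(0.1473, -1.8218, 1.6481) x4=(1.2278, 0.4497, 0.6288)
step 15: x0=(0.4453, -0.7527, -0.7215) x1=(0.7649, -0.5849, -1.4406) x2=(1.3453, 1.3019, -0.8073) x3=(0.1507, -1.8262, 1.6465) x4=(1.2019, 0.4362, 0.6506)
step 16: x0=(0.4502, -0.7726, -0.7134) x1=(0.7601, -0.5793, -1.4539) x2=(1.3670, 1.2965, -0.8230) x3=(0.1541, -1.8307, 1.6450) x4=(1.1760, 0.4227, 0.6725)
step 17: x0=(0.4563, -0.7917, -0.7082) x1=(0.7540, -0.5745, -1.4642) x2=(1.3887, 1.2911, -0.8386) x3=(0.1575, -1.8351, 1.6434) x4=(1.1500, 0.4092, 0.6943)
step 18: x0=(0.4634, -0.8100, -0.7059) x1=(0.7468, -0.5705, -1.4719) x2=(1.4104, 1.2857, -0.8542) x3=(0.1609, -1.8395, 1.6418) x4=(1.1241, 0.3957, 0.7161)
step 19: x0=(0.4716, -0.8274, -0.7062) x1=(0.7387, -0.5672, -1.4770) x2=(1.4321, 1.2803, -0.8699) x3=(0.1643, -1.8439, 1.6402) x4=(1.0982, 0.3822, 0.7379)
step 20: x0=(0.4807, -0.8440, -0.7090) x1=(0.7298, -0.5648, -1.4796) x2=(1.4538, 1.2749, -0.8855) x3=(0.1676, -1.8483, 1.6387) x4=(1.0723, 0.3687, 0.7597)
step 21: x0=(0.4906, -0.8596, -0.7144) x1=(0.7200, -0.5632, -1.4797) x2=(1.4755, 1.2695, -0.9011) x3=(0.1710, -1.8527, 1.6371) x4=(1.0464, 0.3552, 0.7815)
step 22: x0=(0.5013, -0.8742, -0.7225) x1=(0.7095, -0.5627, -1.4773) x2=(1.4972, 1.2641, -0.9167) x3=(0.1744, -1.8571, 1.6355) x4=(1.0204, 0.3417, 0.8033)
step 23: x0=(0.5128, -0.8877, -0.7333) x1=(0.6983, -0.5632, -1.4722) x2=(1.5189, 1.2587, -0.9323) x3=(0.1778, -1.8615, 1.6339) x4=(0.9945, 0.3282, 0.8251)
step 24: x0=(0.5250, -0.8998, -0.7470) x1=(0.6864, -0.5650, -1.4643) x2=(1.5405, 1.2532, -0.9479) x3=(0.1812, -1.8659, 1.6323) x4=(0.9686, 0.3147, 0.8468)
step 0 velocities: v0=(0.1300, -0.6500, 0.2100) v1=(-0.1400, 0.0900, -0.4200) v2=(0.8300, -0.1900, -0.6200) v3=(0.1300, -0.1700, -0.0600) v4=(-0.9900, -0.5300, 0.8600)
step 0: KE=2.7389, PE=-0.4662, E=2.2727
step 24 velocities: v0=(0.4834, -0.4391, -0.5881) v1=(-0.4726, -0.0954, 0.3641) v2=(0.8339, -0.2088, -0.6004) v3=(0.1303, -0.1693, -0.0608) v4=(-0.9971, -0.5193, 0.8373)
step 24: KE=2.8316, PE=-0.5567, E=2.2749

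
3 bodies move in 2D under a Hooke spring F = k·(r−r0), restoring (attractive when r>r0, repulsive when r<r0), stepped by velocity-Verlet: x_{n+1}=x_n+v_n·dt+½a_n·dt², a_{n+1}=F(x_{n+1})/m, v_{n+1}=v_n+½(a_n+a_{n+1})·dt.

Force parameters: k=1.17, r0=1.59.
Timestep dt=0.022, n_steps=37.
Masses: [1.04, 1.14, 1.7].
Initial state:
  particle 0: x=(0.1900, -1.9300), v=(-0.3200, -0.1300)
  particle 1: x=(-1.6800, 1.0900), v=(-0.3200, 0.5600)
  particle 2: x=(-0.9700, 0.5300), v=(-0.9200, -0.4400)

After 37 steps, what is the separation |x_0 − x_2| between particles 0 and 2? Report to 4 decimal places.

step 0: x0=(0.1900, -1.9300) x1=(-1.6800, 1.0900) x2=(-0.9700, 0.5300)
step 1: x0=(0.1825, -1.9321) x1=(-1.6869, 1.1020) x2=(-0.9901, 0.5201)
step 2: x0=(0.1743, -1.9328) x1=(-1.6936, 1.1134) x2=(-1.0098, 0.5097)
step 3: x0=(0.1652, -1.9320) x1=(-1.7000, 1.1242) x2=(-1.0292, 0.4988)
step 4: x0=(0.1552, -1.9297) x1=(-1.7061, 1.1343) x2=(-1.0483, 0.4874)
step 5: x0=(0.1444, -1.9259) x1=(-1.7120, 1.1439) x2=(-1.0670, 0.4755)
step 6: x0=(0.1328, -1.9207) x1=(-1.7175, 1.1528) x2=(-1.0855, 0.4632)
step 7: x0=(0.1204, -1.9140) x1=(-1.7228, 1.1611) x2=(-1.1036, 0.4503)
step 8: x0=(0.1071, -1.9059) x1=(-1.7278, 1.1689) x2=(-1.1214, 0.4370)
step 9: x0=(0.0930, -1.8963) x1=(-1.7324, 1.1760) x2=(-1.1389, 0.4232)
step 10: x0=(0.0781, -1.8853) x1=(-1.7368, 1.1825) x2=(-1.1561, 0.4090)
step 11: x0=(0.0624, -1.8729) x1=(-1.7409, 1.1884) x2=(-1.1731, 0.3943)
step 12: x0=(0.0459, -1.8591) x1=(-1.7446, 1.1937) x2=(-1.1897, 0.3791)
step 13: x0=(0.0286, -1.8440) x1=(-1.7480, 1.1984) x2=(-1.2061, 0.3635)
step 14: x0=(0.0105, -1.8274) x1=(-1.7511, 1.2026) x2=(-1.2222, 0.3474)
step 15: x0=(-0.0084, -1.8096) x1=(-1.7539, 1.2062) x2=(-1.2381, 0.3309)
step 16: x0=(-0.0280, -1.7904) x1=(-1.7563, 1.2092) x2=(-1.2538, 0.3140)
step 17: x0=(-0.0484, -1.7699) x1=(-1.7584, 1.2116) x2=(-1.2692, 0.2966)
step 18: x0=(-0.0694, -1.7482) x1=(-1.7602, 1.2135) x2=(-1.2843, 0.2789)
step 19: x0=(-0.0912, -1.7253) x1=(-1.7616, 1.2149) x2=(-1.2993, 0.2608)
step 20: x0=(-0.1137, -1.7012) x1=(-1.7628, 1.2157) x2=(-1.3141, 0.2424)
step 21: x0=(-0.1368, -1.6759) x1=(-1.7636, 1.2160) x2=(-1.3286, 0.2235)
step 22: x0=(-0.1606, -1.6495) x1=(-1.7641, 1.2157) x2=(-1.3430, 0.2044)
step 23: x0=(-0.1851, -1.6220) x1=(-1.7642, 1.2150) x2=(-1.3572, 0.1849)
step 24: x0=(-0.2101, -1.5935) x1=(-1.7641, 1.2138) x2=(-1.3713, 0.1651)
step 25: x0=(-0.2357, -1.5640) x1=(-1.7636, 1.2120) x2=(-1.3852, 0.1450)
step 26: x0=(-0.2619, -1.5335) x1=(-1.7629, 1.2098) x2=(-1.3989, 0.1247)
step 27: x0=(-0.2886, -1.5020) x1=(-1.7618, 1.2072) x2=(-1.4126, 0.1041)
step 28: x0=(-0.3158, -1.4697) x1=(-1.7605, 1.2041) x2=(-1.4261, 0.0832)
step 29: x0=(-0.3435, -1.4366) x1=(-1.7589, 1.2005) x2=(-1.4395, 0.0622)
step 30: x0=(-0.3716, -1.4027) x1=(-1.7570, 1.1966) x2=(-1.4528, 0.0409)
step 31: x0=(-0.4001, -1.3680) x1=(-1.7548, 1.1922) x2=(-1.4661, 0.0194)
step 32: x0=(-0.4291, -1.3326) x1=(-1.7524, 1.1875) x2=(-1.4793, -0.0022)
step 33: x0=(-0.4584, -1.2966) x1=(-1.7497, 1.1824) x2=(-1.4924, -0.0240)
step 34: x0=(-0.4880, -1.2600) x1=(-1.7468, 1.1769) x2=(-1.5055, -0.0459)
step 35: x0=(-0.5179, -1.2228) x1=(-1.7437, 1.1710) x2=(-1.5186, -0.0679)
step 36: x0=(-0.5480, -1.1851) x1=(-1.7403, 1.1649) x2=(-1.5317, -0.0900)
step 37: x0=(-0.5784, -1.1470) x1=(-1.7368, 1.1584) x2=(-1.5448, -0.1121)

1.4159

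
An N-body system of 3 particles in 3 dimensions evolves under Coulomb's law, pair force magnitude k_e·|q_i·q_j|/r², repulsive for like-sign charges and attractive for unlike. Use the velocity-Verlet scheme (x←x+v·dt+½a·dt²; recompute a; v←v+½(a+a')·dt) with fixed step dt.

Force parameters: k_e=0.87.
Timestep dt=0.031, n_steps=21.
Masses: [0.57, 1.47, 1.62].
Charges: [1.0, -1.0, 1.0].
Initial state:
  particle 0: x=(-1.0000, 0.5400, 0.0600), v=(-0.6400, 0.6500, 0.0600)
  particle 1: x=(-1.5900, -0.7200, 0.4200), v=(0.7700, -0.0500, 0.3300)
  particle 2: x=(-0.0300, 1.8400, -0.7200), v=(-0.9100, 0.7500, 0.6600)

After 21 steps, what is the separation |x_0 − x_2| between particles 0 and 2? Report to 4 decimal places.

step 0: x0=(-1.0000, 0.5400, 0.0600) x1=(-1.5900, -0.7200, 0.4200) x2=(-0.0300, 1.8400, -0.7200)
step 1: x0=(-1.0201, 0.5597, 0.0620) x1=(-1.5661, -0.7214, 0.4302) x2=(-0.0582, 1.8633, -0.6996)
step 2: x0=(-1.0407, 0.5784, 0.0645) x1=(-1.5420, -0.7225, 0.4403) x2=(-0.0863, 1.8867, -0.6792)
step 3: x0=(-1.0618, 0.5961, 0.0673) x1=(-1.5178, -0.7234, 0.4503) x2=(-0.1143, 1.9101, -0.6588)
step 4: x0=(-1.0834, 0.6129, 0.0704) x1=(-1.4935, -0.7239, 0.4602) x2=(-0.1423, 1.9336, -0.6386)
step 5: x0=(-1.1055, 0.6287, 0.0740) x1=(-1.4691, -0.7241, 0.4700) x2=(-0.1703, 1.9572, -0.6183)
step 6: x0=(-1.1279, 0.6434, 0.0779) x1=(-1.4446, -0.7241, 0.4798) x2=(-0.1981, 1.9809, -0.5981)
step 7: x0=(-1.1508, 0.6572, 0.0822) x1=(-1.4200, -0.7237, 0.4894) x2=(-0.2259, 2.0047, -0.5780)
step 8: x0=(-1.1740, 0.6700, 0.0869) x1=(-1.3954, -0.7230, 0.4989) x2=(-0.2536, 2.0285, -0.5579)
step 9: x0=(-1.1975, 0.6817, 0.0919) x1=(-1.3707, -0.7221, 0.5084) x2=(-0.2813, 2.0524, -0.5378)
step 10: x0=(-1.2214, 0.6925, 0.0973) x1=(-1.3459, -0.7208, 0.5177) x2=(-0.3089, 2.0765, -0.5178)
step 11: x0=(-1.2456, 0.7022, 0.1030) x1=(-1.3211, -0.7193, 0.5270) x2=(-0.3364, 2.1005, -0.4979)
step 12: x0=(-1.2701, 0.7109, 0.1091) x1=(-1.2963, -0.7174, 0.5362) x2=(-0.3638, 2.1247, -0.4779)
step 13: x0=(-1.2948, 0.7187, 0.1155) x1=(-1.2715, -0.7153, 0.5453) x2=(-0.3912, 2.1490, -0.4580)
step 14: x0=(-1.3197, 0.7254, 0.1223) x1=(-1.2466, -0.7128, 0.5543) x2=(-0.4185, 2.1733, -0.4382)
step 15: x0=(-1.3449, 0.7312, 0.1293) x1=(-1.2218, -0.7101, 0.5632) x2=(-0.4458, 2.1978, -0.4183)
step 16: x0=(-1.3702, 0.7359, 0.1368) x1=(-1.1969, -0.7071, 0.5720) x2=(-0.4729, 2.2223, -0.3985)
step 17: x0=(-1.3956, 0.7397, 0.1445) x1=(-1.1721, -0.7038, 0.5807) x2=(-0.5001, 2.2469, -0.3788)
step 18: x0=(-1.4212, 0.7426, 0.1525) x1=(-1.1473, -0.7002, 0.5893) x2=(-0.5271, 2.2715, -0.3590)
step 19: x0=(-1.4469, 0.7445, 0.1608) x1=(-1.1225, -0.6963, 0.5979) x2=(-0.5541, 2.2963, -0.3393)
step 20: x0=(-1.4726, 0.7454, 0.1694) x1=(-1.0977, -0.6921, 0.6063) x2=(-0.5810, 2.3211, -0.3197)
step 21: x0=(-1.4984, 0.7455, 0.1783) x1=(-1.0730, -0.6877, 0.6147) x2=(-0.6079, 2.3460, -0.3000)

1.8930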